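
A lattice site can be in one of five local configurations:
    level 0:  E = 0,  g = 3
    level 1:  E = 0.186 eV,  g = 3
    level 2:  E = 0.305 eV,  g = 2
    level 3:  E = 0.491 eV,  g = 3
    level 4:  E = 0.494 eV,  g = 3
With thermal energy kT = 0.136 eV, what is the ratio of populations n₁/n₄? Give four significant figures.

n₁/n₄ = (g₁/g₄) exp[−(E₁−E₄)/kT] = (3/3) × exp(−(-0.308 eV)/(0.136 eV)) = (3/3) × exp(2.26471) = 9.628.

9.628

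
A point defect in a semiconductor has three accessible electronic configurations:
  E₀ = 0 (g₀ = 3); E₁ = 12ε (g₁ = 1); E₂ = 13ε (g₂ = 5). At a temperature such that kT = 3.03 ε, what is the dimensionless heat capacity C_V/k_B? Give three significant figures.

0.491

Eᵢ/kT = 0, 3.9604, 4.2904.
Z = Σ gᵢe^(−Eᵢ/kT) = 3·e^(−0) + 1·e^(−3.9604) + 5·e^(−4.2904) = 3.0000 + 0.019055 + 0.068497 = 3.0876.
⟨E⟩ = 0.36246 ε, ⟨E²⟩ = 4.6379 ε².
C_V/k_B = (⟨E²⟩ − ⟨E⟩²)/(kT)² = (4.6379 − 0.13138)/9.1809 = 0.491.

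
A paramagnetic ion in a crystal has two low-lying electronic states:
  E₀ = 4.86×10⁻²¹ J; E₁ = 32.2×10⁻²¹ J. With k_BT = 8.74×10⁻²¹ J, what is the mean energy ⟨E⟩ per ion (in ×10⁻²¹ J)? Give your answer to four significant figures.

6.007 ×10⁻²¹ J

Eᵢ/kT = 0.556064, 3.68421.
Z = Σ e^(−Eᵢ/kT) = e^(−0.556064) + e^(−3.68421) = 0.573462 + 0.0251170 = 0.598579.
⟨E⟩ = Σ Eᵢ e^(−Eᵢ/kT) / Z = (4.86·0.573462 + 32.2·0.0251170) / 0.598579 = 6.007 ×10⁻²¹ J.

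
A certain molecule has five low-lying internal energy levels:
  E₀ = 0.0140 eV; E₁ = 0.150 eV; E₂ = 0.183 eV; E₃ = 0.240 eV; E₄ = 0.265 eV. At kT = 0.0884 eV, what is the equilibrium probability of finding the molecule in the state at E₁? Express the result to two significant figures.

Eᵢ/kT = 0.1584, 1.697, 2.070, 2.715, 2.998.
Z = Σ e^(−Eᵢ/kT) = e^(−0.1584) + e^(−1.697) + e^(−2.070) + e^(−2.715) + e^(−2.998) = 0.8535 + 0.1832 + 0.1262 + 0.06620 + 0.04989 = 1.279.
P₁ = e^(−E₁/kT) / Z = 0.1832/1.279 = 0.14.

0.14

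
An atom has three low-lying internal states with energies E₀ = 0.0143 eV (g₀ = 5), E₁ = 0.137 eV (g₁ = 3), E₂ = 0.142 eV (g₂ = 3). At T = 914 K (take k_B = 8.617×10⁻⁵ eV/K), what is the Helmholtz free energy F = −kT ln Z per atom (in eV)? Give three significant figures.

k_BT = 8.617×10⁻⁵ × 914 K = 0.078759 eV.
Eᵢ/kT = 0.18157, 1.7395, 1.8030.
Z = Σ gᵢe^(−Eᵢ/kT) = 5·e^(−0.18157) + 3·e^(−1.7395) + 3·e^(−1.8030) = 4.1698 + 0.52682 + 0.49441 = 5.1910.
F = −kT ln Z = −0.078759 × ln(5.1910) = −0.078759 × 1.6469 = -0.130 eV.

-0.130 eV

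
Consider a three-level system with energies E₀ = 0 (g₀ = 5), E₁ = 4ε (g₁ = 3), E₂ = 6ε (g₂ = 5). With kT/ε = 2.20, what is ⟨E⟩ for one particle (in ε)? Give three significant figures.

0.672 ε

Eᵢ/kT = 0, 1.8182, 2.7273.
Z = Σ gᵢe^(−Eᵢ/kT) = 5·e^(−0) + 3·e^(−1.8182) + 5·e^(−2.7273) = 5.0000 + 0.48695 + 0.32698 = 5.8139.
⟨E⟩ = Σ Eᵢ gᵢe^(−Eᵢ/kT) / Z = (0·5.0000 + 4·0.48695 + 6·0.32698) / 5.8139 = 0.672 ε.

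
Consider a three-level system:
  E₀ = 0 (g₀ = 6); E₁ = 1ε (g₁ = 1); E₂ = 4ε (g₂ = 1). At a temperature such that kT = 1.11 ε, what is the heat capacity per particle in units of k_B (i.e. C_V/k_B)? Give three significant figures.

Eᵢ/kT = 0, 0.90090, 3.6036.
Z = Σ gᵢe^(−Eᵢ/kT) = 6·e^(−0) + 1·e^(−0.90090) + 1·e^(−3.6036) = 6.0000 + 0.40620 + 0.027226 = 6.4334.
⟨E⟩ = 0.080067 ε, ⟨E²⟩ = 0.13085 ε².
C_V/k_B = (⟨E²⟩ − ⟨E⟩²)/(kT)² = (0.13085 − 0.0064107)/1.2321 = 0.101.

0.101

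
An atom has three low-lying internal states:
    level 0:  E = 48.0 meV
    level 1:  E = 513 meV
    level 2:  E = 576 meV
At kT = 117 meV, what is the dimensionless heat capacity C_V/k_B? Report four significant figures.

Eᵢ/kT = 0.410256, 4.38462, 4.92308.
Z = Σ e^(−Eᵢ/kT) = e^(−0.410256) + e^(−4.38462) + e^(−4.92308) = 0.663480 + 0.0124676 + 0.00727668 = 0.683224.
⟨E⟩ = 62.1089 meV, ⟨E²⟩ = 10573.4 meV².
C_V/k_B = (⟨E²⟩ − ⟨E⟩²)/(kT)² = (10573.4 − 3857.52)/13689.0 = 0.4906.

0.4906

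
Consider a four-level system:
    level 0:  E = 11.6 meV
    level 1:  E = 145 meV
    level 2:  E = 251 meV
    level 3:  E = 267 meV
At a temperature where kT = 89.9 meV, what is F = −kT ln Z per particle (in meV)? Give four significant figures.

-15.70 meV

Eᵢ/kT = 0.129032, 1.61290, 2.79199, 2.96997.
Z = Σ e^(−Eᵢ/kT) = e^(−0.129032) + e^(−1.61290) + e^(−2.79199) + e^(−2.96997) = 0.878946 + 0.199309 + 0.0612991 + 0.0513048 = 1.19086.
F = −kT ln Z = −89.9 × ln(1.19086) = −89.9 × 0.174676 = -15.70 meV.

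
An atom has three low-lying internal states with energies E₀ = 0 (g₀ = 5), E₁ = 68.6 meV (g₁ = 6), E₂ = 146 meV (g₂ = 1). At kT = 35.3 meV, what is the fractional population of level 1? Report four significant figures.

Eᵢ/kT = 0, 1.94334, 4.13598.
Z = Σ gᵢe^(−Eᵢ/kT) = 5·e^(−0) + 6·e^(−1.94334) + 1·e^(−4.13598) = 5.00000 + 0.859349 + 0.0159870 = 5.87534.
P₁ = g₁ e^(−E₁/kT) / Z = 0.859349/5.87534 = 0.1463.

0.1463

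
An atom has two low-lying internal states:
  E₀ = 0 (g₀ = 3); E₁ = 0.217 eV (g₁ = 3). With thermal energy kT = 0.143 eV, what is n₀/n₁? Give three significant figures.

4.56

n₀/n₁ = (g₀/g₁) exp[−(E₀−E₁)/kT] = (3/3) × exp(−(-0.217 eV)/(0.143 eV)) = (3/3) × exp(1.5175) = 4.56.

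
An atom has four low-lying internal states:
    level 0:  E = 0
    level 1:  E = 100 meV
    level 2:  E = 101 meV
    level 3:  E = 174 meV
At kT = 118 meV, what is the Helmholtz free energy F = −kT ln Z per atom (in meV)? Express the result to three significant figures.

-86.5 meV

Eᵢ/kT = 0, 0.84746, 0.85593, 1.4746.
Z = Σ e^(−Eᵢ/kT) = e^(−0) + e^(−0.84746) + e^(−0.85593) + e^(−1.4746) = 1.0000 + 0.42850 + 0.42489 + 0.22887 = 2.0823.
F = −kT ln Z = −118 × ln(2.0823) = −118 × 0.73347 = -86.5 meV.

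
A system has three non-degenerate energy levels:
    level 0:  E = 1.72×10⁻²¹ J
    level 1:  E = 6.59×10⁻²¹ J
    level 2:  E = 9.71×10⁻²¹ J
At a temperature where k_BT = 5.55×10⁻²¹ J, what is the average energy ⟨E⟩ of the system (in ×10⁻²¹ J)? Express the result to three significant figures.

Eᵢ/kT = 0.30991, 1.1874, 1.7495.
Z = Σ e^(−Eᵢ/kT) = e^(−0.30991) + e^(−1.1874) + e^(−1.7495) = 0.73351 + 0.30501 + 0.17386 = 1.2124.
⟨E⟩ = Σ Eᵢ e^(−Eᵢ/kT) / Z = (1.72·0.73351 + 6.59·0.30501 + 9.71·0.17386) / 1.2124 = 4.09 ×10⁻²¹ J.

4.09 ×10⁻²¹ J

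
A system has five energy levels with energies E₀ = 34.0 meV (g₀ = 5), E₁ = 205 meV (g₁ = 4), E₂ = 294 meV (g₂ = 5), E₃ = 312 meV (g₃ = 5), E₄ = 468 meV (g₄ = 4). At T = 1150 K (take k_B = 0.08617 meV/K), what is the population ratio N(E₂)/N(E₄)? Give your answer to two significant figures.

k_BT = 0.08617 × 1150 K = 99.10 meV.
n₂/n₄ = (g₂/g₄) exp[−(E₂−E₄)/kT] = (5/4) × exp(−(-174 meV)/(99.10 meV)) = (5/4) × exp(1.756) = 7.2.

7.2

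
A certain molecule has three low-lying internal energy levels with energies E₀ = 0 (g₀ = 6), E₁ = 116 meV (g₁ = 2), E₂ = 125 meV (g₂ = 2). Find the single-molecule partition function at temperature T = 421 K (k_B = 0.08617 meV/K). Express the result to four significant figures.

k_BT = 0.08617 × 421 K = 36.2776 meV.
Eᵢ/kT = 0, 3.19757, 3.44565.
Z = Σ gᵢe^(−Eᵢ/kT) = 6·e^(−0) + 2·e^(−3.19757) + 2·e^(−3.44565) = 6.00000 + 0.0817228 + 0.0637681 = 6.14549.

Z = 6.145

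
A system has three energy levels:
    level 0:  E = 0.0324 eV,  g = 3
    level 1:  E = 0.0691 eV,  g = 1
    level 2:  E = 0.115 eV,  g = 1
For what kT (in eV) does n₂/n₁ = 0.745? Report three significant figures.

0.156 eV

n₂/n₁ = (g₂/g₁) exp[−(E₂−E₁)/kT] = 0.745.
⇒ (E₂−E₁)/kT = ln((1/1)/0.745) = ln(1.3423) = 0.29438.
kT = 0.0459 eV / 0.29438 = 0.156 eV.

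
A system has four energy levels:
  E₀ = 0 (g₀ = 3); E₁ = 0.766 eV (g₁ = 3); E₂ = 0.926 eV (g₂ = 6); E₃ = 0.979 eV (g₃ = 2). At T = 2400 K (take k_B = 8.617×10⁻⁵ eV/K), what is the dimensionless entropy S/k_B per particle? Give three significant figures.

k_BT = 8.617×10⁻⁵ × 2400 K = 0.20681 eV.
Eᵢ/kT = 0, 3.7039, 4.4775, 4.7338.
Z = Σ gᵢe^(−Eᵢ/kT) = 3·e^(−0) + 3·e^(−3.7039) + 6·e^(−4.4775) + 2·e^(−4.7338) = 3.0000 + 0.073882 + 0.068171 + 0.017586 = 3.1596.
⟨E⟩ = Σ EᵢPᵢ = 0.043340 eV.
S/k_B = ln Z + ⟨E⟩/kT = ln(3.1596) + 0.043340/0.20681 = 1.1504 + 0.20956 = 1.36.

1.36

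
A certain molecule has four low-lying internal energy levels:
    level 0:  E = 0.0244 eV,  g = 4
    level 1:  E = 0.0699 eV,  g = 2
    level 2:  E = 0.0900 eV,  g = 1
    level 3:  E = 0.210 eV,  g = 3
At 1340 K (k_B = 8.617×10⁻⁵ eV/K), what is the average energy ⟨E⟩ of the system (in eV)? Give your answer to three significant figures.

0.0566 eV

k_BT = 8.617×10⁻⁵ × 1340 K = 0.11547 eV.
Eᵢ/kT = 0.21131, 0.60535, 0.77942, 1.8187.
Z = Σ gᵢe^(−Eᵢ/kT) = 4·e^(−0.21131) + 2·e^(−0.60535) + 1·e^(−0.77942) + 3·e^(−1.8187) = 3.2381 + 1.0918 + 0.45867 + 0.48671 = 5.2753.
⟨E⟩ = Σ Eᵢ gᵢe^(−Eᵢ/kT) / Z = (0.0244·3.2381 + 0.0699·1.0918 + 0.0900·0.45867 + 0.210·0.48671) / 5.2753 = 0.0566 eV.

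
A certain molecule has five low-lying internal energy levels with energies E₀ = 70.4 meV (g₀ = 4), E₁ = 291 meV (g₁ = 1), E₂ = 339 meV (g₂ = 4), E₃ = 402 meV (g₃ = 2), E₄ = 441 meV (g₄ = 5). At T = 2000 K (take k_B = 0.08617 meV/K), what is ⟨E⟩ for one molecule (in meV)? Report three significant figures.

171 meV

k_BT = 0.08617 × 2000 K = 172.34 meV.
Eᵢ/kT = 0.40849, 1.6885, 1.9670, 2.3326, 2.5589.
Z = Σ gᵢe^(−Eᵢ/kT) = 4·e^(−0.40849) + 1·e^(−1.6885) + 4·e^(−1.9670) + 2·e^(−2.3326) + 5·e^(−2.5589) = 2.6586 + 0.18480 + 0.55950 + 0.19409 + 0.38695 = 3.9839.
⟨E⟩ = Σ Eᵢ gᵢe^(−Eᵢ/kT) / Z = (70.4·2.6586 + 291·0.18480 + 339·0.55950 + 402·0.19409 + 441·0.38695) / 3.9839 = 171 meV.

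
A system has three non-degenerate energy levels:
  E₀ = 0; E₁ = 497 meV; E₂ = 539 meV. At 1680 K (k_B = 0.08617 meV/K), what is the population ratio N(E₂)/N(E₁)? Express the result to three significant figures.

0.748

k_BT = 0.08617 × 1680 K = 144.77 meV.
n₂/n₁ = exp[−(E₂−E₁)/kT] = exp(−(42 meV)/(144.77 meV)) = exp(-0.29012) = 0.748.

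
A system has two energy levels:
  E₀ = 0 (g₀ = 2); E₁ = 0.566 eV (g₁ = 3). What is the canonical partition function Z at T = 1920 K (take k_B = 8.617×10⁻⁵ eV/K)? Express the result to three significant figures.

k_BT = 8.617×10⁻⁵ × 1920 K = 0.16545 eV.
Eᵢ/kT = 0, 3.4210.
Z = Σ gᵢe^(−Eᵢ/kT) = 2·e^(−0) + 3·e^(−3.4210) = 2.0000 + 0.098039 = 2.0980.

Z = 2.10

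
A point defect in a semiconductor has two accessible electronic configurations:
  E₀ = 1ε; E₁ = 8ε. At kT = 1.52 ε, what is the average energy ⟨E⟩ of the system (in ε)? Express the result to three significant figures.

Eᵢ/kT = 0.65789, 5.2632.
Z = Σ e^(−Eᵢ/kT) = e^(−0.65789) + e^(−5.2632) = 0.51794 + 0.0051787 = 0.52312.
⟨E⟩ = Σ Eᵢ e^(−Eᵢ/kT) / Z = (1·0.51794 + 8·0.0051787) / 0.52312 = 1.07 ε.

1.07 ε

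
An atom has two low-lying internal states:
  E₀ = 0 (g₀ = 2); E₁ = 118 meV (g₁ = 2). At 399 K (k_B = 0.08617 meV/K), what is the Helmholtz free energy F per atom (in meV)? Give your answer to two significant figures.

-25 meV

k_BT = 0.08617 × 399 K = 34.38 meV.
Eᵢ/kT = 0, 3.432.
Z = Σ gᵢe^(−Eᵢ/kT) = 2·e^(−0) + 2·e^(−3.432) = 2.000 + 0.06464 = 2.065.
F = −kT ln Z = −34.38 × ln(2.065) = −34.38 × 0.7251 = -25 meV.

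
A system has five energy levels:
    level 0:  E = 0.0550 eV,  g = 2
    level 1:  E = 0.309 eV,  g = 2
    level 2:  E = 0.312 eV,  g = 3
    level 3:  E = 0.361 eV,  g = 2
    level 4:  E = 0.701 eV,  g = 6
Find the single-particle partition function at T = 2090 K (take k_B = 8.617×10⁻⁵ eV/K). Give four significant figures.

k_BT = 8.617×10⁻⁵ × 2090 K = 0.180095 eV.
Eᵢ/kT = 0.305394, 1.71576, 1.73242, 2.00450, 3.89239.
Z = Σ gᵢe^(−Eᵢ/kT) = 2·e^(−0.305394) + 2·e^(−1.71576) + 3·e^(−1.73242) + 2·e^(−2.00450) + 6·e^(−3.89239) = 1.47367 + 0.359654 + 0.530568 + 0.269455 + 0.122379 = 2.75573.

Z = 2.756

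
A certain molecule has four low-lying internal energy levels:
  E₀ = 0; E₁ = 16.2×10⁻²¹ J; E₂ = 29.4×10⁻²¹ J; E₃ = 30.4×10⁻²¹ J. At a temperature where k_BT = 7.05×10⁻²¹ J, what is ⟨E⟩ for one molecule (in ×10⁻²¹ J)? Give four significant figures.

2.204 ×10⁻²¹ J

Eᵢ/kT = 0, 2.29787, 4.17021, 4.31206.
Z = Σ e^(−Eᵢ/kT) = e^(−0) + e^(−2.29787) + e^(−4.17021) + e^(−4.31206) = 1.00000 + 0.100473 + 0.0154490 + 0.0134059 = 1.12933.
⟨E⟩ = Σ Eᵢ e^(−Eᵢ/kT) / Z = (0·1.00000 + 16.2·0.100473 + 29.4·0.0154490 + 30.4·0.0134059) / 1.12933 = 2.204 ×10⁻²¹ J.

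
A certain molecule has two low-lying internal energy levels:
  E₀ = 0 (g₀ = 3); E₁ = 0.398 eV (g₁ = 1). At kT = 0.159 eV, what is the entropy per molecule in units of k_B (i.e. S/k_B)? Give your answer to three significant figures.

Eᵢ/kT = 0, 2.5031.
Z = Σ gᵢe^(−Eᵢ/kT) = 3·e^(−0) + 1·e^(−2.5031) = 3.0000 + 0.081831 = 3.0818.
⟨E⟩ = Σ EᵢPᵢ = 0.010568 eV.
S/k_B = ln Z + ⟨E⟩/kT = ln(3.0818) + 0.010568/0.159 = 1.1255 + 0.066465 = 1.19.

1.19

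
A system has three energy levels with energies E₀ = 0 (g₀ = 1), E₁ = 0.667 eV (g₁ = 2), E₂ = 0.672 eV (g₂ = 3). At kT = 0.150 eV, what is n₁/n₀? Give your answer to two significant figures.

0.023

n₁/n₀ = (g₁/g₀) exp[−(E₁−E₀)/kT] = (2/1) × exp(−(0.667 eV)/(0.150 eV)) = (2/1) × exp(-4.447) = 0.023.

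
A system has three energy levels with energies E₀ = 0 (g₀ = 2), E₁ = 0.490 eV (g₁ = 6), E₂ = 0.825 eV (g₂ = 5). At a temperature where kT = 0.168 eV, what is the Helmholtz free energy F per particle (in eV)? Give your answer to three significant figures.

-0.144 eV

Eᵢ/kT = 0, 2.9167, 4.9107.
Z = Σ gᵢe^(−Eᵢ/kT) = 2·e^(−0) + 6·e^(−2.9167) + 5·e^(−4.9107) = 2.0000 + 0.32467 + 0.036837 = 2.3615.
F = −kT ln Z = −0.168 × ln(2.3615) = −0.168 × 0.85930 = -0.144 eV.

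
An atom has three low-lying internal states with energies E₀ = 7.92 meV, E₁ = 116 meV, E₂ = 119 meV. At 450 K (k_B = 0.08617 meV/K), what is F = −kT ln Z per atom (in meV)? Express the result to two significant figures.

k_BT = 0.08617 × 450 K = 38.78 meV.
Eᵢ/kT = 0.2042, 2.991, 3.069.
Z = Σ e^(−Eᵢ/kT) = e^(−0.2042) + e^(−2.991) + e^(−3.069) = 0.8153 + 0.05024 + 0.04647 = 0.9120.
F = −kT ln Z = −38.78 × ln(0.9120) = −38.78 × -0.09212 = 3.6 meV.

3.6 meV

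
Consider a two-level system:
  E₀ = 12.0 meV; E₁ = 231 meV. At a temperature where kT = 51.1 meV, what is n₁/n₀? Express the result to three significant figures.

n₁/n₀ = exp[−(E₁−E₀)/kT] = exp(−(219.0 meV)/(51.1 meV)) = exp(-4.2857) = 0.0138.

0.0138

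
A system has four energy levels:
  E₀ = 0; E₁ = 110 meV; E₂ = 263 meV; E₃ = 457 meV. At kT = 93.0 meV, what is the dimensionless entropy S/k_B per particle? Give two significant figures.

Eᵢ/kT = 0, 1.183, 2.828, 4.914.
Z = Σ e^(−Eᵢ/kT) = e^(−0) + e^(−1.183) + e^(−2.828) + e^(−4.914) = 1.000 + 0.3064 + 0.05913 + 0.007343 = 1.373.
⟨E⟩ = Σ EᵢPᵢ = 38.32 meV.
S/k_B = ln Z + ⟨E⟩/kT = ln(1.373) + 38.32/93.0 = 0.3170 + 0.4120 = 0.73.

0.73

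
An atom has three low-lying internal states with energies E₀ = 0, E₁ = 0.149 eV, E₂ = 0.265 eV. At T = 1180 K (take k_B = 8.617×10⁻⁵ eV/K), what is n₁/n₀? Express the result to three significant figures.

0.231

k_BT = 8.617×10⁻⁵ × 1180 K = 0.10168 eV.
n₁/n₀ = exp[−(E₁−E₀)/kT] = exp(−(0.149 eV)/(0.10168 eV)) = exp(-1.4654) = 0.231.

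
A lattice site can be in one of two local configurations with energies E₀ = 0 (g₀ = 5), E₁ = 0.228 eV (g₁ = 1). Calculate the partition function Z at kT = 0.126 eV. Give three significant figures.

Eᵢ/kT = 0, 1.8095.
Z = Σ gᵢe^(−Eᵢ/kT) = 5·e^(−0) + 1·e^(−1.8095) = 5.0000 + 0.16374 = 5.1637.

Z = 5.16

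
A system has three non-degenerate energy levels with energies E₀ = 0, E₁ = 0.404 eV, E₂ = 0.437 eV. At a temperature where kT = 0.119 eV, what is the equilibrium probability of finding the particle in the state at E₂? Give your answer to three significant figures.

Eᵢ/kT = 0, 3.3950, 3.6723.
Z = Σ e^(−Eᵢ/kT) = e^(−0) + e^(−3.3950) + e^(−3.6723) = 1.0000 + 0.033541 + 0.025418 = 1.0590.
P₂ = e^(−E₂/kT) / Z = 0.025418/1.0590 = 0.0240.

0.0240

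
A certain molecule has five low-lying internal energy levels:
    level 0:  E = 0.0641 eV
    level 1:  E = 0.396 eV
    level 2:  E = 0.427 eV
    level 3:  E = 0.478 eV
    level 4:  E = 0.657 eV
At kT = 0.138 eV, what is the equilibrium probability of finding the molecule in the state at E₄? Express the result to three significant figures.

Eᵢ/kT = 0.46449, 2.8696, 3.0942, 3.4638, 4.7609.
Z = Σ e^(−Eᵢ/kT) = e^(−0.46449) + e^(−2.8696) + e^(−3.0942) + e^(−3.4638) + e^(−4.7609) = 0.62846 + 0.056722 + 0.045311 + 0.031311 + 0.0085579 = 0.77036.
P₄ = e^(−E₄/kT) / Z = 0.0085579/0.77036 = 0.0111.

0.0111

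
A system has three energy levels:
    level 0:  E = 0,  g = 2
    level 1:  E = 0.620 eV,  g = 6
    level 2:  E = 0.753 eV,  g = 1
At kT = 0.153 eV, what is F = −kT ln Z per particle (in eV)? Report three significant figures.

-0.114 eV

Eᵢ/kT = 0, 4.0523, 4.9216.
Z = Σ gᵢe^(−Eᵢ/kT) = 2·e^(−0) + 6·e^(−4.0523) + 1·e^(−4.9216) = 2.0000 + 0.10429 + 0.0072875 = 2.1116.
F = −kT ln Z = −0.153 × ln(2.1116) = −0.153 × 0.74745 = -0.114 eV.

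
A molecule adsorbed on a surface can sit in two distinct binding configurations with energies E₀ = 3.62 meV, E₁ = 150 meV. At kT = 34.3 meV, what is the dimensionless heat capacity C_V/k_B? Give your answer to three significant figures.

Eᵢ/kT = 0.10554, 4.3732.
Z = Σ e^(−Eᵢ/kT) = e^(−0.10554) + e^(−4.3732) = 0.89984 + 0.012611 = 0.91245.
⟨E⟩ = 5.6431 meV, ⟨E²⟩ = 323.90 meV².
C_V/k_B = (⟨E²⟩ − ⟨E⟩²)/(kT)² = (323.90 − 31.845)/1176.5 = 0.248.

0.248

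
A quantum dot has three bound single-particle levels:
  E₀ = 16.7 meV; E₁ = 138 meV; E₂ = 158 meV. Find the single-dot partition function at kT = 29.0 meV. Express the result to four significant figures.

Eᵢ/kT = 0.575862, 4.75862, 5.44828.
Z = Σ e^(−Eᵢ/kT) = e^(−0.575862) + e^(−4.75862) + e^(−5.44828) = 0.562220 + 0.00857744 + 0.00430370 = 0.575101.

Z = 0.5751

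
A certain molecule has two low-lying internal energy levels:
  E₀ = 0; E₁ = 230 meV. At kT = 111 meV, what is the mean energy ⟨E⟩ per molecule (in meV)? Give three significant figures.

25.7 meV

Eᵢ/kT = 0, 2.0721.
Z = Σ e^(−Eᵢ/kT) = e^(−0) + e^(−2.0721) = 1.0000 + 0.12592 = 1.1259.
⟨E⟩ = Σ Eᵢ e^(−Eᵢ/kT) / Z = (0·1.0000 + 230·0.12592) / 1.1259 = 25.7 meV.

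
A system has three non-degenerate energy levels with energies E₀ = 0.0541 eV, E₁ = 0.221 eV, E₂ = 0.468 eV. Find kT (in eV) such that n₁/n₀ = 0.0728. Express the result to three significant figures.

0.0637 eV

n₁/n₀ = exp[−(E₁−E₀)/kT] = 0.0728.
⇒ (E₁−E₀)/kT = ln(1/0.0728) = ln(13.736) = 2.6200.
kT = 0.1669 eV / 2.6200 = 0.0637 eV.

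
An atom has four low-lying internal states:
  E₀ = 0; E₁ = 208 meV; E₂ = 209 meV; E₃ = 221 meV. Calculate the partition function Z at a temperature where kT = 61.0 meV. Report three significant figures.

Z = 1.09

Eᵢ/kT = 0, 3.4098, 3.4262, 3.6230.
Z = Σ e^(−Eᵢ/kT) = e^(−0) + e^(−3.4098) + e^(−3.4262) + e^(−3.6230) = 1.0000 + 0.033048 + 0.032510 + 0.026702 = 1.0923.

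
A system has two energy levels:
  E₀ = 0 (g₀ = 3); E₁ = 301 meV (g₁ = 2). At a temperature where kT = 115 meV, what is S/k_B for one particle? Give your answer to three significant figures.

Eᵢ/kT = 0, 2.6174.
Z = Σ gᵢe^(−Eᵢ/kT) = 3·e^(−0) + 2·e^(−2.6174) = 3.0000 + 0.14598 = 3.1460.
⟨E⟩ = Σ EᵢPᵢ = 13.967 meV.
S/k_B = ln Z + ⟨E⟩/kT = ln(3.1460) + 13.967/115 = 1.1461 + 0.12145 = 1.27.

1.27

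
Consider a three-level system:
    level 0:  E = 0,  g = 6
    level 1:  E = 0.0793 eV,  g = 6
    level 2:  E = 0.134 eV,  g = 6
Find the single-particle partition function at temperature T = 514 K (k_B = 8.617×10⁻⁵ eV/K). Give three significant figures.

Z = 7.29

k_BT = 8.617×10⁻⁵ × 514 K = 0.044291 eV.
Eᵢ/kT = 0, 1.7904, 3.0254.
Z = Σ gᵢe^(−Eᵢ/kT) = 6·e^(−0) + 6·e^(−1.7904) + 6·e^(−3.0254) = 6.0000 + 1.0014 + 0.29123 = 7.2926.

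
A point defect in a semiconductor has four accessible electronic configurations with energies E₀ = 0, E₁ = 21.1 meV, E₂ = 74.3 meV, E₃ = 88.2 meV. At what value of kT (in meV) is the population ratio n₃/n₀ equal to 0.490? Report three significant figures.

n₃/n₀ = exp[−(E₃−E₀)/kT] = 0.490.
⇒ (E₃−E₀)/kT = ln(1/0.490) = ln(2.0408) = 0.71334.
kT = 88.2 meV / 0.71334 = 124 meV.

124 meV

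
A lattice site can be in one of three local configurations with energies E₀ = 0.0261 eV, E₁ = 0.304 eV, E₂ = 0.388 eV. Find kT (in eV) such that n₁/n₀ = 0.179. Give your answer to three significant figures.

n₁/n₀ = exp[−(E₁−E₀)/kT] = 0.179.
⇒ (E₁−E₀)/kT = ln(1/0.179) = ln(5.5866) = 1.7204.
kT = 0.2779 eV / 1.7204 = 0.162 eV.

0.162 eV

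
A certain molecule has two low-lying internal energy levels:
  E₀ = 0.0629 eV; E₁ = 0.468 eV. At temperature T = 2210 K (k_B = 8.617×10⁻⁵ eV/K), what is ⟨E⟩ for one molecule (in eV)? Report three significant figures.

k_BT = 8.617×10⁻⁵ × 2210 K = 0.19044 eV.
Eᵢ/kT = 0.33029, 2.4575.
Z = Σ e^(−Eᵢ/kT) = e^(−0.33029) + e^(−2.4575) = 0.71872 + 0.085649 = 0.80437.
⟨E⟩ = Σ Eᵢ e^(−Eᵢ/kT) / Z = (0.0629·0.71872 + 0.468·0.085649) / 0.80437 = 0.106 eV.

0.106 eV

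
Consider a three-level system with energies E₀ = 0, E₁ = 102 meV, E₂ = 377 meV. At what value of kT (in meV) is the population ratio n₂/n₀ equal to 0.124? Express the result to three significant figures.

n₂/n₀ = exp[−(E₂−E₀)/kT] = 0.124.
⇒ (E₂−E₀)/kT = ln(1/0.124) = ln(8.0645) = 2.0875.
kT = 377 meV / 2.0875 = 181 meV.

181 meV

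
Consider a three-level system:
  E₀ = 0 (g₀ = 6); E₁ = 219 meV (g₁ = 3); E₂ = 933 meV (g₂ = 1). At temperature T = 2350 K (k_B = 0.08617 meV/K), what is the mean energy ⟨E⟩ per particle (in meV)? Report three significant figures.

33.0 meV

k_BT = 0.08617 × 2350 K = 202.50 meV.
Eᵢ/kT = 0, 1.0815, 4.6074.
Z = Σ gᵢe^(−Eᵢ/kT) = 6·e^(−0) + 3·e^(−1.0815) + 1·e^(−4.6074) = 6.0000 + 1.0173 + 0.0099777 = 7.0273.
⟨E⟩ = Σ Eᵢ gᵢe^(−Eᵢ/kT) / Z = (0·6.0000 + 219·1.0173 + 933·0.0099777) / 7.0273 = 33.0 meV.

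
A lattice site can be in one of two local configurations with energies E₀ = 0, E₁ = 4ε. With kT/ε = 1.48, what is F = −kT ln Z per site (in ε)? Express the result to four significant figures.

Eᵢ/kT = 0, 2.70270.
Z = Σ e^(−Eᵢ/kT) = e^(−0) + e^(−2.70270) = 1.00000 + 0.0670243 = 1.06702.
F = −kT ln Z = −1.48 × ln(1.06702) = −1.48 × 0.0648697 = -0.09601 ε.

-0.09601 ε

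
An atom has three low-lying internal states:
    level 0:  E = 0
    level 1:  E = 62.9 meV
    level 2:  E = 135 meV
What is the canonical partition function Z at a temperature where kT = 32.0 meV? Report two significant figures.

Z = 1.2

Eᵢ/kT = 0, 1.966, 4.219.
Z = Σ e^(−Eᵢ/kT) = e^(−0) + e^(−1.966) + e^(−4.219) = 1.000 + 0.1400 + 0.01471 = 1.155.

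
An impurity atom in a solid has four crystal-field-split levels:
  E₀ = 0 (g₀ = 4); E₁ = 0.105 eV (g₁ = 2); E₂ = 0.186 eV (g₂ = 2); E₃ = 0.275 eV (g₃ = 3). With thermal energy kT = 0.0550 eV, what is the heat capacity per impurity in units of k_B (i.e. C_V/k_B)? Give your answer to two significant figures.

0.50

Eᵢ/kT = 0, 1.909, 3.382, 5.000.
Z = Σ gᵢe^(−Eᵢ/kT) = 4·e^(−0) + 2·e^(−1.909) + 2·e^(−3.382) + 3·e^(−5.000) = 4.000 + 0.2965 + 0.06796 + 0.02021 = 4.385.
⟨E⟩ = 0.01125 eV, ⟨E²⟩ = 0.001630 eV².
C_V/k_B = (⟨E²⟩ − ⟨E⟩²)/(kT)² = (0.001630 − 0.0001266)/0.003025 = 0.50.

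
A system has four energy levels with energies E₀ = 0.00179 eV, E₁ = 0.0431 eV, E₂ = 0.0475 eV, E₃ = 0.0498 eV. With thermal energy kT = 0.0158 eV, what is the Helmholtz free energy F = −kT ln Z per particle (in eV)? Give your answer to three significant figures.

-0.000778 eV

Eᵢ/kT = 0.11329, 2.7278, 3.0063, 3.1519.
Z = Σ e^(−Eᵢ/kT) = e^(−0.11329) + e^(−2.7278) + e^(−3.0063) + e^(−3.1519) = 0.89289 + 0.065363 + 0.049474 + 0.042771 = 1.0505.
F = −kT ln Z = −0.0158 × ln(1.0505) = −0.0158 × 0.049266 = -0.000778 eV.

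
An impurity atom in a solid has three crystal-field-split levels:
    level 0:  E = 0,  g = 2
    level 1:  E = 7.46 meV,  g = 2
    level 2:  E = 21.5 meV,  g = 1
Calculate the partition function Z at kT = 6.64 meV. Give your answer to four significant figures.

Z = 2.690

Eᵢ/kT = 0, 1.12349, 3.23795.
Z = Σ gᵢe^(−Eᵢ/kT) = 2·e^(−0) + 2·e^(−1.12349) + 1·e^(−3.23795) = 2.00000 + 0.650286 + 0.0392443 = 2.68953.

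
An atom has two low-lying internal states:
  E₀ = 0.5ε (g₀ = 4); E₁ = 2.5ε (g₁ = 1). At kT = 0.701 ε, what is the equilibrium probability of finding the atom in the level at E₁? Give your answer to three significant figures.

0.0142

Eᵢ/kT = 0.71327, 3.5663.
Z = Σ gᵢe^(−Eᵢ/kT) = 4·e^(−0.71327) + 1·e^(−3.5663) = 1.9602 + 0.028260 = 1.9885.
P₁ = g₁ e^(−E₁/kT) / Z = 0.028260/1.9885 = 0.0142.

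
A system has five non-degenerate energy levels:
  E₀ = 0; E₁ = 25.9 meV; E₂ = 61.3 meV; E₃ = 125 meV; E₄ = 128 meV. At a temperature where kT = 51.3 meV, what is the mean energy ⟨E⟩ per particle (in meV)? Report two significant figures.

27 meV

Eᵢ/kT = 0, 0.5049, 1.195, 2.437, 2.495.
Z = Σ e^(−Eᵢ/kT) = e^(−0) + e^(−0.5049) + e^(−1.195) + e^(−2.437) + e^(−2.495) = 1.000 + 0.6036 + 0.3027 + 0.08742 + 0.08250 = 2.076.
⟨E⟩ = Σ Eᵢ e^(−Eᵢ/kT) / Z = (0·1.000 + 25.9·0.6036 + 61.3·0.3027 + 125·0.08742 + 128·0.08250) / 2.076 = 27 meV.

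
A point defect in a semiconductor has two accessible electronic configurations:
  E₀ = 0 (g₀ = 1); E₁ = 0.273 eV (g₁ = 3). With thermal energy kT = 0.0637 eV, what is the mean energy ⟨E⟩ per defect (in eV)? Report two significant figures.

Eᵢ/kT = 0, 4.286.
Z = Σ gᵢe^(−Eᵢ/kT) = 1·e^(−0) + 3·e^(−4.286) = 1.000 + 0.04128 = 1.041.
⟨E⟩ = Σ Eᵢ gᵢe^(−Eᵢ/kT) / Z = (0·1.000 + 0.273·0.04128) / 1.041 = 0.011 eV.

0.011 eV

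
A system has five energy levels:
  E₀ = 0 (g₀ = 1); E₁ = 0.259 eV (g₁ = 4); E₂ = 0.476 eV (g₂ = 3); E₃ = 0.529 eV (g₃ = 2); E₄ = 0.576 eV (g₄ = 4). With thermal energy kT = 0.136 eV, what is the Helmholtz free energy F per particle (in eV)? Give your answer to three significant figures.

-0.0788 eV

Eᵢ/kT = 0, 1.9044, 3.5000, 3.8897, 4.2353.
Z = Σ gᵢe^(−Eᵢ/kT) = 1·e^(−0) + 4·e^(−1.9044) + 3·e^(−3.5000) + 2·e^(−3.8897) + 4·e^(−4.2353) = 1.0000 + 0.59565 + 0.090592 + 0.040903 + 0.057902 = 1.7850.
F = −kT ln Z = −0.136 × ln(1.7850) = −0.136 × 0.57942 = -0.0788 eV.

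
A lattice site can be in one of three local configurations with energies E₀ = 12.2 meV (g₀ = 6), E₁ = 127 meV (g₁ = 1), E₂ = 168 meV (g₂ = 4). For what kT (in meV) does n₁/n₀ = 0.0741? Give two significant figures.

140 meV

n₁/n₀ = (g₁/g₀) exp[−(E₁−E₀)/kT] = 0.0741.
⇒ (E₁−E₀)/kT = ln((1/6)/0.0741) = ln(2.249) = 0.8105.
kT = 114.8 meV / 0.8105 = 140 meV.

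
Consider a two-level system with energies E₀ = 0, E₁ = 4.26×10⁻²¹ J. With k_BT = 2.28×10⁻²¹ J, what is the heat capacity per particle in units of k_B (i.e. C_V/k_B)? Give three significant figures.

0.404

Eᵢ/kT = 0, 1.8684.
Z = Σ e^(−Eᵢ/kT) = e^(−0) + e^(−1.8684) = 1.0000 + 0.15437 = 1.1544.
⟨E⟩ = 0.56966, ⟨E²⟩ = 2.4268.
C_V/k_B = (⟨E²⟩ − ⟨E⟩²)/(kT)² = (2.4268 − 0.32451)/5.1984 = 0.404.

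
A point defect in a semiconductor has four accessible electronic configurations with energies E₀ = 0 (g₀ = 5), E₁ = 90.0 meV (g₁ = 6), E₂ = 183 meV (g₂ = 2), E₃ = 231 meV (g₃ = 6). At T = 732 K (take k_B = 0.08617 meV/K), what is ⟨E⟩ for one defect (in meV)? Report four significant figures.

27.64 meV

k_BT = 0.08617 × 732 K = 63.0764 meV.
Eᵢ/kT = 0, 1.42684, 2.90124, 3.66223.
Z = Σ gᵢe^(−Eᵢ/kT) = 5·e^(−0) + 6·e^(−1.42684) + 2·e^(−2.90124) + 6·e^(−3.66223) = 5.00000 + 1.44040 + 0.109910 + 0.154051 = 6.70436.
⟨E⟩ = Σ Eᵢ gᵢe^(−Eᵢ/kT) / Z = (0·5.00000 + 90.0·1.44040 + 183·0.109910 + 231·0.154051) / 6.70436 = 27.64 meV.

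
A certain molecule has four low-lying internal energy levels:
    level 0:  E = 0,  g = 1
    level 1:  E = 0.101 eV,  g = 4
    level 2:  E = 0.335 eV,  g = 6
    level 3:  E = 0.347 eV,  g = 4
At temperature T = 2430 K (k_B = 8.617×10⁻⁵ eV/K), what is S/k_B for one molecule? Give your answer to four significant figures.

2.502

k_BT = 8.617×10⁻⁵ × 2430 K = 0.209393 eV.
Eᵢ/kT = 0, 0.482347, 1.59986, 1.65717.
Z = Σ gᵢe^(−Eᵢ/kT) = 1·e^(−0) + 4·e^(−0.482347) + 6·e^(−1.59986) + 4·e^(−1.65717) = 1.00000 + 2.46933 + 1.21155 + 0.762711 = 5.44359.
⟨E⟩ = Σ EᵢPᵢ = 0.168994 eV.
S/k_B = ln Z + ⟨E⟩/kT = ln(5.44359) + 0.168994/0.209393 = 1.69444 + 0.807066 = 2.502.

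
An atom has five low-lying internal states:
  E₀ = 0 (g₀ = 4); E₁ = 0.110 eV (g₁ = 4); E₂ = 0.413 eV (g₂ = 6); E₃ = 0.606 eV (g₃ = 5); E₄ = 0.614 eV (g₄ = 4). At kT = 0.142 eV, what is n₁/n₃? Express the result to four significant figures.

26.31

n₁/n₃ = (g₁/g₃) exp[−(E₁−E₃)/kT] = (4/5) × exp(−(-0.496 eV)/(0.142 eV)) = (4/5) × exp(3.49296) = 26.31.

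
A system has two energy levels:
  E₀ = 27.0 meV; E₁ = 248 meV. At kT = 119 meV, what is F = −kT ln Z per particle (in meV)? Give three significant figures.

Eᵢ/kT = 0.22689, 2.0840.
Z = Σ e^(−Eᵢ/kT) = e^(−0.22689) + e^(−2.0840) = 0.79701 + 0.12443 = 0.92144.
F = −kT ln Z = −119 × ln(0.92144) = −119 × -0.081818 = 9.74 meV.

9.74 meV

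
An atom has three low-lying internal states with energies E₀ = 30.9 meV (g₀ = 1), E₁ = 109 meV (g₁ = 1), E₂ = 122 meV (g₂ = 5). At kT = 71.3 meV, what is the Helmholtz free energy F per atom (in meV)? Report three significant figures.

-40.6 meV

Eᵢ/kT = 0.43338, 1.5288, 1.7111.
Z = Σ gᵢe^(−Eᵢ/kT) = 1·e^(−0.43338) + 1·e^(−1.5288) + 5·e^(−1.7111) = 0.64831 + 0.21680 + 0.90333 = 1.7684.
F = −kT ln Z = −71.3 × ln(1.7684) = −71.3 × 0.57008 = -40.6 meV.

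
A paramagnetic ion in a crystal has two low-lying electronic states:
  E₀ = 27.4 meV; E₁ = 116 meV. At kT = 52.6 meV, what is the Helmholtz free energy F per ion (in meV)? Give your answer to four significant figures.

Eᵢ/kT = 0.520913, 2.20532.
Z = Σ e^(−Eᵢ/kT) = e^(−0.520913) + e^(−2.20532) = 0.593978 + 0.110215 = 0.704193.
F = −kT ln Z = −52.6 × ln(0.704193) = −52.6 × -0.350703 = 18.45 meV.

18.45 meV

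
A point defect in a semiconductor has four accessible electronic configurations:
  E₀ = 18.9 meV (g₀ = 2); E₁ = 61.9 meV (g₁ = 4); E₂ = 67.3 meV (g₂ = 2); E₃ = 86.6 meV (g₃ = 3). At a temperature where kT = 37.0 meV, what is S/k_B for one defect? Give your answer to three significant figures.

Eᵢ/kT = 0.51081, 1.6730, 1.8189, 2.3405.
Z = Σ gᵢe^(−Eᵢ/kT) = 2·e^(−0.51081) + 4·e^(−1.6730) + 2·e^(−1.8189) + 3·e^(−2.3405) = 1.2000 + 0.75073 + 0.32441 + 0.28884 = 2.5640.
⟨E⟩ = Σ EᵢPᵢ = 45.240 meV.
S/k_B = ln Z + ⟨E⟩/kT = ln(2.5640) + 45.240/37.0 = 0.94157 + 1.2227 = 2.16.

2.16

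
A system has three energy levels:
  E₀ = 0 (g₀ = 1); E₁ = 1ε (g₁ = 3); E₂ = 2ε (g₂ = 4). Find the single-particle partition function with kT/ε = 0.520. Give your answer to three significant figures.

Z = 1.52

Eᵢ/kT = 0, 1.9231, 3.8462.
Z = Σ gᵢe^(−Eᵢ/kT) = 1·e^(−0) + 3·e^(−1.9231) + 4·e^(−3.8462) = 1.0000 + 0.43846 + 0.085443 = 1.5239.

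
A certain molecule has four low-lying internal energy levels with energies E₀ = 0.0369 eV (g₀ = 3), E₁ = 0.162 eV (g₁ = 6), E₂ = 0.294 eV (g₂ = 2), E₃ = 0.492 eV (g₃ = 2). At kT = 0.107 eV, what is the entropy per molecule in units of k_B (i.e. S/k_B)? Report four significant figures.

2.163

Eᵢ/kT = 0.344860, 1.51402, 2.74766, 4.59813.
Z = Σ gᵢe^(−Eᵢ/kT) = 3·e^(−0.344860) + 6·e^(−1.51402) + 2·e^(−2.74766) + 2·e^(−4.59813) = 2.12496 + 1.32014 + 0.128155 + 0.0201413 = 3.59340.
⟨E⟩ = Σ EᵢPᵢ = 0.0945792 eV.
S/k_B = ln Z + ⟨E⟩/kT = ln(3.59340) + 0.0945792/0.107 = 1.27910 + 0.883918 = 2.163.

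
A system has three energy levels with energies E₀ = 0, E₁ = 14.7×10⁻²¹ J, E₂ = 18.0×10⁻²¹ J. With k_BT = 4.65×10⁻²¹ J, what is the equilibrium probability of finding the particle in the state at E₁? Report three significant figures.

Eᵢ/kT = 0, 3.1613, 3.8710.
Z = Σ e^(−Eᵢ/kT) = e^(−0) + e^(−3.1613) + e^(−3.8710) = 1.0000 + 0.042371 + 0.020838 = 1.0632.
P₁ = e^(−E₁/kT) / Z = 0.042371/1.0632 = 0.0399.

0.0399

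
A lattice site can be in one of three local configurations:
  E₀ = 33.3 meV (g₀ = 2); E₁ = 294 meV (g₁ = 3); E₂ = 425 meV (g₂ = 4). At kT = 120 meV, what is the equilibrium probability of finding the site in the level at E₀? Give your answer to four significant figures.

0.8017

Eᵢ/kT = 0.277500, 2.45000, 3.54167.
Z = Σ gᵢe^(−Eᵢ/kT) = 2·e^(−0.277500) + 3·e^(−2.45000) + 4·e^(−3.54167) = 1.51535 + 0.258881 + 0.115860 = 1.89009.
P₀ = g₀ e^(−E₀/kT) / Z = 1.51535/1.89009 = 0.8017.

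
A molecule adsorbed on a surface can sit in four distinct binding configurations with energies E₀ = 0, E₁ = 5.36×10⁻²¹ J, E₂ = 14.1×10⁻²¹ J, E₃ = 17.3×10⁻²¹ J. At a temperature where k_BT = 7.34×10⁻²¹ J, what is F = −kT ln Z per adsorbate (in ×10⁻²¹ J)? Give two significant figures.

Eᵢ/kT = 0, 0.7302, 1.921, 2.357.
Z = Σ e^(−Eᵢ/kT) = e^(−0) + e^(−0.7302) + e^(−1.921) + e^(−2.357) = 1.000 + 0.4818 + 0.1465 + 0.09470 = 1.723.
F = −kT ln Z = −7.34 × ln(1.723) = −7.34 × 0.5441 = -4.0 ×10⁻²¹ J.

-4.0 ×10⁻²¹ J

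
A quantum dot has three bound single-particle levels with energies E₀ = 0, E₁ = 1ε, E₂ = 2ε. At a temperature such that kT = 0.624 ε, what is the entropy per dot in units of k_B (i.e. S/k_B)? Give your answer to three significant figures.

Eᵢ/kT = 0, 1.6026, 3.2051.
Z = Σ e^(−Eᵢ/kT) = e^(−0) + e^(−1.6026) + e^(−3.2051) = 1.0000 + 0.20137 + 0.040555 = 1.2419.
⟨E⟩ = Σ EᵢPᵢ = 0.22746 ε.
S/k_B = ln Z + ⟨E⟩/kT = ln(1.2419) + 0.22746/0.624 = 0.21664 + 0.36452 = 0.581.

0.581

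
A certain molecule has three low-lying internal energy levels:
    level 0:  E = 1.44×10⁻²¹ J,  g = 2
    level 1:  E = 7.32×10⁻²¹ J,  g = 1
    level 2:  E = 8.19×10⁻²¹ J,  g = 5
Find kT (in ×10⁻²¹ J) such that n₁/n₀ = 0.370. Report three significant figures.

n₁/n₀ = (g₁/g₀) exp[−(E₁−E₀)/kT] = 0.370.
⇒ (E₁−E₀)/kT = ln((1/2)/0.370) = ln(1.3514) = 0.30114.
kT = 5.88 ×10⁻²¹ J / 0.30114 = 19.5 ×10⁻²¹ J.

19.5 ×10⁻²¹ J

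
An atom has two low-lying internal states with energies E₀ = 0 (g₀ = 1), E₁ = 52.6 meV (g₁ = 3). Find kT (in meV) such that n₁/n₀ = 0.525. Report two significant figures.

30 meV

n₁/n₀ = (g₁/g₀) exp[−(E₁−E₀)/kT] = 0.525.
⇒ (E₁−E₀)/kT = ln((3/1)/0.525) = ln(5.714) = 1.743.
kT = 52.6 meV / 1.743 = 30 meV.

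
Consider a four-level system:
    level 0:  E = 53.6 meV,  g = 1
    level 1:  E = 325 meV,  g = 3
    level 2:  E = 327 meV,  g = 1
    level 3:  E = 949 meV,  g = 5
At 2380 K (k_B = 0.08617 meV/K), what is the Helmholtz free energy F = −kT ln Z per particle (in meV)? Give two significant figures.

k_BT = 0.08617 × 2380 K = 205.1 meV.
Eᵢ/kT = 0.2613, 1.585, 1.594, 4.627.
Z = Σ gᵢe^(−Eᵢ/kT) = 1·e^(−0.2613) + 3·e^(−1.585) + 1·e^(−1.594) + 5·e^(−4.627) = 0.7700 + 0.6148 + 0.2031 + 0.04892 = 1.637.
F = −kT ln Z = −205.1 × ln(1.637) = −205.1 × 0.4929 = -100 meV.

-100 meV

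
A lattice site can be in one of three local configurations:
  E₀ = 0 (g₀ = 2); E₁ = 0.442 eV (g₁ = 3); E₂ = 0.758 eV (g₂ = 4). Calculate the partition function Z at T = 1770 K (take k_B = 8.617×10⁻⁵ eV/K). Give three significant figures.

k_BT = 8.617×10⁻⁵ × 1770 K = 0.15252 eV.
Eᵢ/kT = 0, 2.8980, 4.9698.
Z = Σ gᵢe^(−Eᵢ/kT) = 2·e^(−0) + 3·e^(−2.8980) + 4·e^(−4.9698) = 2.0000 + 0.16540 + 0.027778 = 2.1932.

Z = 2.19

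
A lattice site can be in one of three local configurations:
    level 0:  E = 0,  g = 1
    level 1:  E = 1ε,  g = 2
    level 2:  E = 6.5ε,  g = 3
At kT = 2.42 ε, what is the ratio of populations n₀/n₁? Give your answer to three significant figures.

n₀/n₁ = (g₀/g₁) exp[−(E₀−E₁)/kT] = (1/2) × exp(−(-1ε)/(2.42ε)) = (1/2) × exp(0.41322) = 0.756.

0.756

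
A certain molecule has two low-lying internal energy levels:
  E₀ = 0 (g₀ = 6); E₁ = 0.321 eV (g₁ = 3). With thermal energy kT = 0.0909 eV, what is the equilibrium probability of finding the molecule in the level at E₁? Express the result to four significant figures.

0.01442

Eᵢ/kT = 0, 3.53135.
Z = Σ gᵢe^(−Eᵢ/kT) = 6·e^(−0) + 3·e^(−3.53135) = 6.00000 + 0.0877961 = 6.08780.
P₁ = g₁ e^(−E₁/kT) / Z = 0.0877961/6.08780 = 0.01442.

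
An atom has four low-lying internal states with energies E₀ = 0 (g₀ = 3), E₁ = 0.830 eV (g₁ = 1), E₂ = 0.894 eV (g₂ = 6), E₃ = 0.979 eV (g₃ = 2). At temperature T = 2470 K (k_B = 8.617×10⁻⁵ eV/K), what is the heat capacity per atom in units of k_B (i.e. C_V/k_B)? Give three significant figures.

k_BT = 8.617×10⁻⁵ × 2470 K = 0.21284 eV.
Eᵢ/kT = 0, 3.8996, 4.2003, 4.5997.
Z = Σ gᵢe^(−Eᵢ/kT) = 3·e^(−0) + 1·e^(−3.8996) + 6·e^(−4.2003) + 2·e^(−4.5997) = 3.0000 + 0.020250 + 0.089946 + 0.020110 = 3.1303.
⟨E⟩ = 0.037347 eV, ⟨E²⟩ = 0.033579 eV².
C_V/k_B = (⟨E²⟩ − ⟨E⟩²)/(kT)² = (0.033579 − 0.0013948)/0.045301 = 0.710.

0.710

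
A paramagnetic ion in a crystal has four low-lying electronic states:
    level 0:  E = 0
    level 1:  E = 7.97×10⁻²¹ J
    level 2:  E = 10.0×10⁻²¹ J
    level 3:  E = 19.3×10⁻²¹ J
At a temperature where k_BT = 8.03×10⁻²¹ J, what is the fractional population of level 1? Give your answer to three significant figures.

0.212

Eᵢ/kT = 0, 0.99253, 1.2453, 2.4035.
Z = Σ e^(−Eᵢ/kT) = e^(−0) + e^(−0.99253) + e^(−1.2453) + e^(−2.4035) = 1.0000 + 0.37064 + 0.28785 + 0.090401 = 1.7489.
P₁ = e^(−E₁/kT) / Z = 0.37064/1.7489 = 0.212.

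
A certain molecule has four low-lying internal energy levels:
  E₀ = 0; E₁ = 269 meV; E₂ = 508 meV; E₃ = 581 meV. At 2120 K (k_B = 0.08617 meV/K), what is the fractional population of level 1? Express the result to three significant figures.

0.172

k_BT = 0.08617 × 2120 K = 182.68 meV.
Eᵢ/kT = 0, 1.4725, 2.7808, 3.1804.
Z = Σ e^(−Eᵢ/kT) = e^(−0) + e^(−1.4725) + e^(−2.7808) + e^(−3.1804) = 1.0000 + 0.22935 + 0.061989 + 0.041569 = 1.3329.
P₁ = e^(−E₁/kT) / Z = 0.22935/1.3329 = 0.172.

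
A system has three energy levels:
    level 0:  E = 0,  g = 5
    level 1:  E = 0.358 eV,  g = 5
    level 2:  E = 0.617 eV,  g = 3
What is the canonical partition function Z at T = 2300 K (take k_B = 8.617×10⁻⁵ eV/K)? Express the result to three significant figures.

k_BT = 8.617×10⁻⁵ × 2300 K = 0.19819 eV.
Eᵢ/kT = 0, 1.8063, 3.1132.
Z = Σ gᵢe^(−Eᵢ/kT) = 5·e^(−0) + 5·e^(−1.8063) + 3·e^(−3.1132) = 5.0000 + 0.82130 + 0.13338 = 5.9547.

Z = 5.95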